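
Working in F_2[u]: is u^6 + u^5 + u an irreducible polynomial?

No

Write g(u) = u^6 + u^5 + u.
Check for roots in F_2: g(0) = 0 → root; g(1) = 1.
g(0) = 0, so (u) divides g(u); g is reducible.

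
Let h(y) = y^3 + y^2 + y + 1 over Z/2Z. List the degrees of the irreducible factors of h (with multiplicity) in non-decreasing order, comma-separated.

1, 1, 1

Roots in Z/2Z: h(0) = 1; h(1) = 0 → root.
Linear factors from roots: (y + 1).
Complete factorization: h(y) = (y + 1)^3.
Factor degrees with multiplicity: 1 + 1 + 1 = 3.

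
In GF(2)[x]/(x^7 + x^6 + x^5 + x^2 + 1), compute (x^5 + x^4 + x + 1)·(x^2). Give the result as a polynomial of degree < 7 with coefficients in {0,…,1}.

Multiply in GF(2)[x]: (x^5 + x^4 + x + 1)·(x^2) = x^7 + x^6 + x^3 + x^2.
Reduce using x^7 ≡ x^6 + x^5 + x^2 + 1 (mod x^7 + x^6 + x^5 + x^2 + 1).
Reduced: x^5 + x^3 + 1.

x^5 + x^3 + 1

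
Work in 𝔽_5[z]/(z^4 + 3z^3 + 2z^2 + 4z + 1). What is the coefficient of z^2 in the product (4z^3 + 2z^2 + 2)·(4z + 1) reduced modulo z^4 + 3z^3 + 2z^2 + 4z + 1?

0

Multiply in 𝔽_5[z]: (4z^3 + 2z^2 + 2)·(4z + 1) = z^4 + 2z^3 + 2z^2 + 3z + 2.
Reduce using z^4 ≡ 2z^3 + 3z^2 + z + 4 (mod z^4 + 3z^3 + 2z^2 + 4z + 1).
Reduced: 4z^3 + 4z + 1.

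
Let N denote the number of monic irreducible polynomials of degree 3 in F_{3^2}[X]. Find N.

240

x^(9^3) − x is the product of all monic irreducibles of degree dividing 3; Möbius inversion gives N = (1/3) Σ μ(3/d)·9^d.
Divisors of 3: 1, 3; μ(3/d) for each: -1, 1.
Σ = − 9^1 + 9^3 = 720.
N = 720/3 = 240.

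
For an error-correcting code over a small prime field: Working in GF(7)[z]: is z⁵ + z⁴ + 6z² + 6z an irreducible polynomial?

Write g(z) = z⁵ + z⁴ + 6z² + 6z.
Check for roots in GF(7): g(0) = 0 → root; g(1) = 0 → root; g(2) = 0 → root; g(3) = 4; g(4) = 0 → root; g(5) = 3; g(6) = 0 → root.
g(0) = 0, so (z) divides g(z); g is reducible.

No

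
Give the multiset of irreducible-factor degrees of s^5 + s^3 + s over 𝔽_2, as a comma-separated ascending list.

Write g(s) = s^5 + s^3 + s.
Roots in 𝔽_2: g(0) = 0 → root; g(1) = 1.
Linear factors from roots: (s).
Complete factorization: g(s) = (s)·(s^2 + s + 1)^2.
Factor degrees with multiplicity: 1 + 2 + 2 = 5.

1, 2, 2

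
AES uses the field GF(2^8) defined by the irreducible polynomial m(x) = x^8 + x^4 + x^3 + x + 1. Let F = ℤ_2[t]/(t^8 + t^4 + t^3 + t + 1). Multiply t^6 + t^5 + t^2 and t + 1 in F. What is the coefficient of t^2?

Multiply in ℤ_2[t]: (t^6 + t^5 + t^2)·(t + 1) = t^7 + t^5 + t^3 + t^2.
Reduced: t^7 + t^5 + t^3 + t^2.

1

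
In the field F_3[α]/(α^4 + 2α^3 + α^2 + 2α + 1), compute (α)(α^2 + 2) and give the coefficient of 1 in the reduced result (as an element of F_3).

Multiply in F_3[α]: (α)·(α^2 + 2) = α^3 + 2α.
Reduced: α^3 + 2α.

0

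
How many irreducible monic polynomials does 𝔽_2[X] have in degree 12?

x^(2^12) − x is the product of all monic irreducibles of degree dividing 12; Möbius inversion gives N = (1/12) Σ μ(12/d)·2^d.
Divisors of 12: 1, 2, 3, 4, 6, 12; μ(12/d) for each: 0, 1, 0, -1, -1, 1.
Σ = 2^2 − 2^4 − 2^6 + 2^12 = 4020.
N = 4020/12 = 335.

335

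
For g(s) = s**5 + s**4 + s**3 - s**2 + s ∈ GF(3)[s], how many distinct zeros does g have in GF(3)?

Evaluate at each of the 3 elements of GF(3):
g(0) = 0 → root; g(1) = 0 → root; g(2) = 0 → root.
Roots: {0, 1, 2}.

3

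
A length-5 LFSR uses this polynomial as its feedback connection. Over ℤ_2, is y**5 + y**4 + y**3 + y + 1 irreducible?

Write h(y) = y**5 + y**4 + y**3 + y + 1.
Check for roots in ℤ_2: h(0) = 1; h(1) = 1.
No roots, so no linear factors.
Monic irreducibles of degree 2 over GF(2): y**2 + y + 1.
None of them divide h (all give nonzero remainder).
No irreducible factor of degree ≤ 2 exists, so h is irreducible over GF(2).

Yes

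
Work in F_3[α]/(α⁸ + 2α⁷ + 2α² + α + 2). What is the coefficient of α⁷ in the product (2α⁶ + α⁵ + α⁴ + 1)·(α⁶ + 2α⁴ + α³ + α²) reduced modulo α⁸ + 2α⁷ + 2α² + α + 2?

Multiply in F_3[α]: (2α⁶ + α⁵ + α⁴ + 1)·(α⁶ + 2α⁴ + α³ + α²) = 2α¹² + α¹¹ + 2α¹⁰ + α⁹ + 2α⁸ + 2α⁷ + 2α⁶ + 2α⁴ + α³ + α².
Reduce using α⁸ ≡ α⁷ + α² + 2α + 1 (mod α⁸ + 2α⁷ + 2α² + α + 2).
Reduced: α⁷ + α⁶ + α⁵ + 2α³ + 2α² + α + 2.

1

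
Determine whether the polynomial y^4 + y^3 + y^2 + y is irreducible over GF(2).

No

Write f(y) = y^4 + y^3 + y^2 + y.
Check for roots in GF(2): f(0) = 0 → root; f(1) = 0 → root.
f(0) = 0, so (y) divides f(y); f is reducible.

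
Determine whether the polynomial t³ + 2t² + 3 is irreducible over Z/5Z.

Yes

Write P(t) = t³ + 2t² + 3.
Check for roots in Z/5Z: P(0) = 3; P(1) = 1; P(2) = 4; P(3) = 3; P(4) = 4.
No roots. A degree-3 polynomial over a field with no linear factor is irreducible.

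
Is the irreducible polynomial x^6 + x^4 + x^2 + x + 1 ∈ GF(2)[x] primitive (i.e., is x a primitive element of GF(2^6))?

Write f(x) = x^6 + x^4 + x^2 + x + 1.
|GF(2^6)^×| = 2^6 − 1 = 63. Prime factorization: 63 = 3^2·7.
f is primitive ⇔ x has order 63 in GF(2)[x]/(f), i.e. x^(63/q) ≠ 1 for each prime q | 63.
x^(21) mod f = 1
x^(9) mod f = x^4 + x^2 + x.
Since x^(21) = 1, the order of x divides 21 < 63; not primitive.

No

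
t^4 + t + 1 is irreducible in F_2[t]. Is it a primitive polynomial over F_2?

Write f(t) = t^4 + t + 1.
|GF(2^4)^×| = 2^4 − 1 = 15. Prime factorization: 15 = 3·5.
f is primitive ⇔ t has order 15 in GF(2)[t]/(f), i.e. t^(15/q) ≠ 1 for each prime q | 15.
t^(5) mod f = t^2 + t.
t^(3) mod f = t^3.
None equal 1, so t has full order 15; f is primitive.

Yes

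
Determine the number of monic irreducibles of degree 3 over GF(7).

x^(7^3) − x is the product of all monic irreducibles of degree dividing 3; Möbius inversion gives N = (1/3) Σ μ(3/d)·7^d.
Divisors of 3: 1, 3; μ(3/d) for each: -1, 1.
Σ = − 7^1 + 7^3 = 336.
N = 336/3 = 112.

112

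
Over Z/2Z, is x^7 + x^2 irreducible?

Write m(x) = x^7 + x^2.
Check for roots in Z/2Z: m(0) = 0 → root; m(1) = 0 → root.
m(0) = 0, so (x) divides m(x); m is reducible.

No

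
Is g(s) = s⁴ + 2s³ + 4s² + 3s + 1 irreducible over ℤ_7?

Yes

Check for roots in ℤ_7: g(0) = 1; g(1) = 4; g(2) = 6; g(3) = 6; g(4) = 6; g(5) = 4; g(6) = 1.
No roots, so no linear factors.
Degree-2 irreducible divisors: test the 21 monic irreducibles of degree 2 over GF(7).
None of them divide g (all give nonzero remainder).
No irreducible factor of degree ≤ 2 exists, so g is irreducible over GF(7).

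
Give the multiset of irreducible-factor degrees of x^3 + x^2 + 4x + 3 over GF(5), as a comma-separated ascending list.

3

Write f(x) = x^3 + x^2 + 4x + 3.
Roots in GF(5): f(0) = 3; f(1) = 4; f(2) = 3; f(3) = 1; f(4) = 4.
Complete factorization: f(x) = (x^3 + x^2 + 4x + 3).
Factor degrees with multiplicity: 3 = 3.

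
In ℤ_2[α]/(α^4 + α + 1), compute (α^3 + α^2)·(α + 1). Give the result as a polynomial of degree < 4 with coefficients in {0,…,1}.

Multiply in ℤ_2[α]: (α^3 + α^2)·(α + 1) = α^4 + α^2.
Reduce using α^4 ≡ α + 1 (mod α^4 + α + 1).
Reduced: α^2 + α + 1.

α^2 + α + 1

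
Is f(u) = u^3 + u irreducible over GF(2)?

No

Check for roots in GF(2): f(0) = 0 → root; f(1) = 0 → root.
f(0) = 0, so (u) divides f(u); f is reducible.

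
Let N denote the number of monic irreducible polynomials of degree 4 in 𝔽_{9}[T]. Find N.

1620

x^(9^4) − x is the product of all monic irreducibles of degree dividing 4; Möbius inversion gives N = (1/4) Σ μ(4/d)·9^d.
Divisors of 4: 1, 2, 4; μ(4/d) for each: 0, -1, 1.
Σ = − 9^2 + 9^4 = 6480.
N = 6480/4 = 1620.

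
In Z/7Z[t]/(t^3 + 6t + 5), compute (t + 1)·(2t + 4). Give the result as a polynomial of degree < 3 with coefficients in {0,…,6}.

2t^2 + 6t + 4

Multiply in Z/7Z[t]: (t + 1)·(2t + 4) = 2t^2 + 6t + 4.
Reduced: 2t^2 + 6t + 4.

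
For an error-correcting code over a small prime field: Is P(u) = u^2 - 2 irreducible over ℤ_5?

Yes

Check for roots in ℤ_5: P(0) = 3; P(1) = 4; P(2) = 2; P(3) = 2; P(4) = 4.
No roots. A degree-2 polynomial over a field with no linear factor is irreducible.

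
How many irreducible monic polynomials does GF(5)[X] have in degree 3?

x^(5^3) − x is the product of all monic irreducibles of degree dividing 3; Möbius inversion gives N = (1/3) Σ μ(3/d)·5^d.
Divisors of 3: 1, 3; μ(3/d) for each: -1, 1.
Σ = − 5^1 + 5^3 = 120.
N = 120/3 = 40.

40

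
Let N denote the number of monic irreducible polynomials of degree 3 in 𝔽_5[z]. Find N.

Gauss's count: N_{5}(3) = (1/3) Σ_{d|3} μ(3/d)·5^d.
Divisors of 3: 1, 3; μ(3/d) for each: -1, 1.
Σ = − 5^1 + 5^3 = 120.
N = 120/3 = 40.

40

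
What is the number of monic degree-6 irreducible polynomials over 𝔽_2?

x^(2^6) − x is the product of all monic irreducibles of degree dividing 6; Möbius inversion gives N = (1/6) Σ μ(6/d)·2^d.
Divisors of 6: 1, 2, 3, 6; μ(6/d) for each: 1, -1, -1, 1.
Σ = 2^1 − 2^2 − 2^3 + 2^6 = 54.
N = 54/6 = 9.

9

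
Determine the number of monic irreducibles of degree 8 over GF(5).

48750

By the necklace-counting formula, N_5(8) = (1/8) Σ_{d|8} μ(8/d)·5^d.
Divisors of 8: 1, 2, 4, 8; μ(8/d) for each: 0, 0, -1, 1.
Σ = − 5^4 + 5^8 = 390000.
N = 390000/8 = 48750.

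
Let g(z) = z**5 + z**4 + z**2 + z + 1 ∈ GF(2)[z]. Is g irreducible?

Check for roots in GF(2): g(0) = 1; g(1) = 1.
No roots, so no linear factors.
Monic irreducibles of degree 2 over GF(2): z**2 + z + 1.
None of them divide g (all give nonzero remainder).
No irreducible factor of degree ≤ 2 exists, so g is irreducible over GF(2).

Yes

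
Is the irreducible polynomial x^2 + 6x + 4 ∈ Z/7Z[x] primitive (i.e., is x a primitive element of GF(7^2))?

No

Write f(x) = x^2 + 6x + 4.
|GF(7^2)^×| = 7^2 − 1 = 48. Prime factorization: 48 = 2^4·3.
f is primitive ⇔ x has order 48 in GF(7)[x]/(f), i.e. x^(48/q) ≠ 1 for each prime q | 48.
x^(24) mod f = 1
x^(16) mod f = 2.
Since x^(24) = 1, the order of x divides 24 < 48; not primitive.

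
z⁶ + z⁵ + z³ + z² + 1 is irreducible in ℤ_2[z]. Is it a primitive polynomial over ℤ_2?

Write f(z) = z⁶ + z⁵ + z³ + z² + 1.
|GF(2^6)^×| = 2^6 − 1 = 63. Prime factorization: 63 = 3^2·7.
f is primitive ⇔ z has order 63 in GF(2)[z]/(f), i.e. z^(63/q) ≠ 1 for each prime q | 63.
z^(21) mod f = z⁴ + z² + z + 1.
z^(9) mod f = z² + z.
None equal 1, so z has full order 63; f is primitive.

Yes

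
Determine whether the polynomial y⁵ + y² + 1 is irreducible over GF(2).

Write g(y) = y⁵ + y² + 1.
Check for roots in GF(2): g(0) = 1; g(1) = 1.
No roots, so no linear factors.
Monic irreducibles of degree 2 over GF(2): y² + y + 1.
None of them divide g (all give nonzero remainder).
No irreducible factor of degree ≤ 2 exists, so g is irreducible over GF(2).

Yes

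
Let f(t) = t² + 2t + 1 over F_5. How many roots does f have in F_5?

Evaluate at each of the 5 elements of F_5:
f(0) = 1; f(1) = 4; f(2) = 4; f(3) = 1; f(4) = 0 → root.
Roots: {4}.

1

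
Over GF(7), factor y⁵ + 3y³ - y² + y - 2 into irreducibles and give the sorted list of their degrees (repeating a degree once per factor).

Write g(y) = y⁵ + 3y³ - y² + y - 2.
Complete factorization: g(y) = (y⁵ + 3y³ - y² + y - 2).
Factor degrees with multiplicity: 5 = 5.

5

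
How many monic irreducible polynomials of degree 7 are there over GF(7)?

117648

Gauss's count: N_{7}(7) = (1/7) Σ_{d|7} μ(7/d)·7^d.
Divisors of 7: 1, 7; μ(7/d) for each: -1, 1.
Σ = − 7^1 + 7^7 = 823536.
N = 823536/7 = 117648.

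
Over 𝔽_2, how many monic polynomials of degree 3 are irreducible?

2

The number of monic irreducibles of degree 3 over GF(2) is (1/3)·Σ_{d∣3} μ(3/d) 2^d.
Divisors of 3: 1, 3; μ(3/d) for each: -1, 1.
Σ = − 2^1 + 2^3 = 6.
N = 6/3 = 2.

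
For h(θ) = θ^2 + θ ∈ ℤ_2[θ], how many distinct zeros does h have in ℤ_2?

2

Evaluate at each of the 2 elements of ℤ_2:
h(0) = 0 → root; h(1) = 0 → root.
Roots: {0, 1}.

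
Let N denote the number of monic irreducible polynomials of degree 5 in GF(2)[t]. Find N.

6

By the necklace-counting formula, N_2(5) = (1/5) Σ_{d|5} μ(5/d)·2^d.
Divisors of 5: 1, 5; μ(5/d) for each: -1, 1.
Σ = − 2^1 + 2^5 = 30.
N = 30/5 = 6.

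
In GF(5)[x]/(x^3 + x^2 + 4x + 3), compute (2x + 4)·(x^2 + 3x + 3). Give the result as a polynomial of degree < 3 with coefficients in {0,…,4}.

Multiply in GF(5)[x]: (2x + 4)·(x^2 + 3x + 3) = 2x^3 + 3x + 2.
Reduce using x^3 ≡ 4x^2 + x + 2 (mod x^3 + x^2 + 4x + 3).
Reduced: 3x^2 + 1.

3x^2 + 1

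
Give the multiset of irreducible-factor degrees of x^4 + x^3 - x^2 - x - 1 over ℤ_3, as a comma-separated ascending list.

4

Write h(x) = x^4 + x^3 - x^2 - x - 1.
Roots in ℤ_3: h(0) = 2; h(1) = 2; h(2) = 2.
Complete factorization: h(x) = (x^4 + x^3 - x^2 - x - 1).
Factor degrees with multiplicity: 4 = 4.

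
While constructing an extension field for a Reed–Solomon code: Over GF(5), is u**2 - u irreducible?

No

Write g(u) = u**2 - u.
Check for roots in GF(5): g(0) = 0 → root; g(1) = 0 → root; g(2) = 2; g(3) = 1; g(4) = 2.
g(0) = 0, so (u) divides g(u); g is reducible.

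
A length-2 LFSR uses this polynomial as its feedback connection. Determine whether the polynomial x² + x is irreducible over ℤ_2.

No

Write f(x) = x² + x.
Check for roots in ℤ_2: f(0) = 0 → root; f(1) = 0 → root.
f(0) = 0, so (x) divides f(x); f is reducible.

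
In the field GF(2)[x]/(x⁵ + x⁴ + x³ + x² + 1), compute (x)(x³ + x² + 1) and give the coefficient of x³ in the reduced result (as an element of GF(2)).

1

Multiply in GF(2)[x]: (x)·(x³ + x² + 1) = x⁴ + x³ + x.
Reduced: x⁴ + x³ + x.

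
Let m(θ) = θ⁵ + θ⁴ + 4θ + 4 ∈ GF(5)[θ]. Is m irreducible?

Check for roots in GF(5): m(0) = 4; m(1) = 0 → root; m(2) = 0 → root; m(3) = 0 → root; m(4) = 0 → root.
m(1) = 0, so (θ − 1) divides m(θ); m is reducible.

No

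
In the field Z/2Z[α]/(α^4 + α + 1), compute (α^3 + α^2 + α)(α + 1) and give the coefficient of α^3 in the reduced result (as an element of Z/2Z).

0

Multiply in Z/2Z[α]: (α^3 + α^2 + α)·(α + 1) = α^4 + α.
Reduce using α^4 ≡ α + 1 (mod α^4 + α + 1).
Reduced: 1.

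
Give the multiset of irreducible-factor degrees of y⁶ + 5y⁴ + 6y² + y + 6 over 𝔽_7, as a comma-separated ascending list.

Write h(y) = y⁶ + 5y⁴ + 6y² + y + 6.
Linear factors from roots: (y + 4).
Complete factorization: h(y) = (y + 4)·(y² + 3y + 5)·(y³ + 2y + 1).
Factor degrees with multiplicity: 1 + 2 + 3 = 6.

1, 2, 3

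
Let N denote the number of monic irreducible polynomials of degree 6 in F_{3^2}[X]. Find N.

88440

Gauss's count: N_{9}(6) = (1/6) Σ_{d|6} μ(6/d)·9^d.
Divisors of 6: 1, 2, 3, 6; μ(6/d) for each: 1, -1, -1, 1.
Σ = 9^1 − 9^2 − 9^3 + 9^6 = 530640.
N = 530640/6 = 88440.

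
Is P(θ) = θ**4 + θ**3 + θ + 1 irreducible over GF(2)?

Check for roots in GF(2): P(0) = 1; P(1) = 0 → root.
P(1) = 0, so (θ − 1) divides P(θ); P is reducible.

No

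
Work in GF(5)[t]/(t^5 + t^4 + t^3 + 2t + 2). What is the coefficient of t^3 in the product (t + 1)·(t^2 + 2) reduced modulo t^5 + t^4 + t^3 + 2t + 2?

Multiply in GF(5)[t]: (t + 1)·(t^2 + 2) = t^3 + t^2 + 2t + 2.
Reduced: t^3 + t^2 + 2t + 2.

1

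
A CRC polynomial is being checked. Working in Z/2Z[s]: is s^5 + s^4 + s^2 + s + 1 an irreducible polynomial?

Write h(s) = s^5 + s^4 + s^2 + s + 1.
Check for roots in Z/2Z: h(0) = 1; h(1) = 1.
No roots, so no linear factors.
Monic irreducibles of degree 2 over GF(2): s^2 + s + 1.
None of them divide h (all give nonzero remainder).
No irreducible factor of degree ≤ 2 exists, so h is irreducible over GF(2).

Yes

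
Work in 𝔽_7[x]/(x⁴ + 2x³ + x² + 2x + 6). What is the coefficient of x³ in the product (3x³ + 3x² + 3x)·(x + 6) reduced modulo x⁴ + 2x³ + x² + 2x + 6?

Multiply in 𝔽_7[x]: (3x³ + 3x² + 3x)·(x + 6) = 3x⁴ + 4x.
Reduce using x⁴ ≡ 5x³ + 6x² + 5x + 1 (mod x⁴ + 2x³ + x² + 2x + 6).
Reduced: x³ + 4x² + 5x + 3.

1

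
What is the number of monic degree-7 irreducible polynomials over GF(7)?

117648

The number of monic irreducibles of degree 7 over GF(7) is (1/7)·Σ_{d∣7} μ(7/d) 7^d.
Divisors of 7: 1, 7; μ(7/d) for each: -1, 1.
Σ = − 7^1 + 7^7 = 823536.
N = 823536/7 = 117648.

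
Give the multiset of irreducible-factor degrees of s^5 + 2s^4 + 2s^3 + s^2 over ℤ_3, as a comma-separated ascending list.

1, 1, 1, 1, 1

Write f(s) = s^5 + 2s^4 + 2s^3 + s^2.
Roots in ℤ_3: f(0) = 0 → root; f(1) = 0 → root; f(2) = 0 → root.
Linear factors from roots: (s), (s + 2), (s + 1).
Complete factorization: f(s) = (s + 1)·(s)^2·(s + 2)^2.
Factor degrees with multiplicity: 1 + 1 + 1 + 1 + 1 = 5.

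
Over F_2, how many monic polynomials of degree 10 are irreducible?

By the necklace-counting formula, N_2(10) = (1/10) Σ_{d|10} μ(10/d)·2^d.
Divisors of 10: 1, 2, 5, 10; μ(10/d) for each: 1, -1, -1, 1.
Σ = 2^1 − 2^2 − 2^5 + 2^10 = 990.
N = 990/10 = 99.

99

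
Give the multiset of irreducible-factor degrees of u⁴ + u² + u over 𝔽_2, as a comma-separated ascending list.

Write g(u) = u⁴ + u² + u.
Roots in 𝔽_2: g(0) = 0 → root; g(1) = 1.
Linear factors from roots: (u).
Complete factorization: g(u) = (u)·(u³ + u + 1).
Factor degrees with multiplicity: 1 + 3 = 4.

1, 3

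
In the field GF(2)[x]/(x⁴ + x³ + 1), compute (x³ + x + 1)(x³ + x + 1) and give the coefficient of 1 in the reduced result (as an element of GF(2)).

Multiply in GF(2)[x]: (x³ + x + 1)·(x³ + x + 1) = x⁶ + x² + 1.
Reduce using x⁴ ≡ x³ + 1 (mod x⁴ + x³ + 1).
Reduced: x³ + x.

0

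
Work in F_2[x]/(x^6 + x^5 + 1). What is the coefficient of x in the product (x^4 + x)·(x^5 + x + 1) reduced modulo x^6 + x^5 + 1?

Multiply in F_2[x]: (x^4 + x)·(x^5 + x + 1) = x^9 + x^6 + x^5 + x^4 + x^2 + x.
Reduce using x^6 ≡ x^5 + 1 (mod x^6 + x^5 + 1).
Reduced: x^5 + x^4 + x^3.

0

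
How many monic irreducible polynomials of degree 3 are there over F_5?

By the necklace-counting formula, N_5(3) = (1/3) Σ_{d|3} μ(3/d)·5^d.
Divisors of 3: 1, 3; μ(3/d) for each: -1, 1.
Σ = − 5^1 + 5^3 = 120.
N = 120/3 = 40.

40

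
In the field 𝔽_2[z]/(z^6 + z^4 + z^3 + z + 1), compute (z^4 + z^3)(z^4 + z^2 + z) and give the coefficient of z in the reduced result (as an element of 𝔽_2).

1

Multiply in 𝔽_2[z]: (z^4 + z^3)·(z^4 + z^2 + z) = z^8 + z^7 + z^6 + z^4.
Reduce using z^6 ≡ z^4 + z^3 + z + 1 (mod z^6 + z^4 + z^3 + z + 1).
Reduced: z^3 + z.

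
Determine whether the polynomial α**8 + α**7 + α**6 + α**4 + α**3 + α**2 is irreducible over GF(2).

Write g(α) = α**8 + α**7 + α**6 + α**4 + α**3 + α**2.
Check for roots in GF(2): g(0) = 0 → root; g(1) = 0 → root.
g(0) = 0, so (α) divides g(α); g is reducible.

No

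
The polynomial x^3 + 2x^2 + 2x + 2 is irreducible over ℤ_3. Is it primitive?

No

Write f(x) = x^3 + 2x^2 + 2x + 2.
|GF(3^3)^×| = 3^3 − 1 = 26. Prime factorization: 26 = 2·13.
f is primitive ⇔ x has order 26 in GF(3)[x]/(f), i.e. x^(26/q) ≠ 1 for each prime q | 26.
x^(13) mod f = 1
x^(2) mod f = x^2.
Since x^(13) = 1, the order of x divides 13 < 26; not primitive.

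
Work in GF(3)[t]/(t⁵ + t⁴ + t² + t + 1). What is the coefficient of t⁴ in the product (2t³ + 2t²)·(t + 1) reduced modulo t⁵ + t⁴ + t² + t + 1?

2

Multiply in GF(3)[t]: (2t³ + 2t²)·(t + 1) = 2t⁴ + t³ + 2t².
Reduced: 2t⁴ + t³ + 2t².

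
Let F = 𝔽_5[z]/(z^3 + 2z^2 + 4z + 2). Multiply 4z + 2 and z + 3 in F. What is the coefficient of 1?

1

Multiply in 𝔽_5[z]: (4z + 2)·(z + 3) = 4z^2 + 4z + 1.
Reduced: 4z^2 + 4z + 1.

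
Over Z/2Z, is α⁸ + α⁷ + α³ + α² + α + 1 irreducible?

No

Write m(α) = α⁸ + α⁷ + α³ + α² + α + 1.
Check for roots in Z/2Z: m(0) = 1; m(1) = 0 → root.
m(1) = 0, so (α − 1) divides m(α); m is reducible.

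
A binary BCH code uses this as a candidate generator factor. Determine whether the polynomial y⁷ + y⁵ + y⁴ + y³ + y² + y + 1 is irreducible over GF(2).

Yes

Write P(y) = y⁷ + y⁵ + y⁴ + y³ + y² + y + 1.
Check for roots in GF(2): P(0) = 1; P(1) = 1.
No roots, so no linear factors.
Monic irreducibles of degree 2 over GF(2): y² + y + 1.
None of them divide P (all give nonzero remainder).
Monic irreducibles of degree 3 over GF(2): y³ + y + 1, y³ + y² + 1.
None of them divide P (all give nonzero remainder).
No irreducible factor of degree ≤ 3 exists, so P is irreducible over GF(2).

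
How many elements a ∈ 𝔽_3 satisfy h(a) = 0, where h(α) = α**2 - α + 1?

Evaluate at each of the 3 elements of 𝔽_3:
h(0) = 1; h(1) = 1; h(2) = 0 → root.
Roots: {2}.

1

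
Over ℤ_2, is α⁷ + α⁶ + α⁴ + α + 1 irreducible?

Yes

Write g(α) = α⁷ + α⁶ + α⁴ + α + 1.
Check for roots in ℤ_2: g(0) = 1; g(1) = 1.
No roots, so no linear factors.
Monic irreducibles of degree 2 over GF(2): α² + α + 1.
None of them divide g (all give nonzero remainder).
Monic irreducibles of degree 3 over GF(2): α³ + α + 1, α³ + α² + 1.
None of them divide g (all give nonzero remainder).
No irreducible factor of degree ≤ 3 exists, so g is irreducible over GF(2).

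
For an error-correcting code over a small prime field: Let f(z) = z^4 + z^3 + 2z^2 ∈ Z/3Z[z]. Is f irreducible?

Check for roots in Z/3Z: f(0) = 0 → root; f(1) = 1; f(2) = 2.
f(0) = 0, so (z) divides f(z); f is reducible.

No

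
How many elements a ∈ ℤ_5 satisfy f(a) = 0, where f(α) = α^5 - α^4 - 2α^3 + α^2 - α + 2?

1

Evaluate at each of the 5 elements of ℤ_5:
f(0) = 2; f(1) = 0 → root; f(2) = 4; f(3) = 1; f(4) = 4.
Roots: {1}.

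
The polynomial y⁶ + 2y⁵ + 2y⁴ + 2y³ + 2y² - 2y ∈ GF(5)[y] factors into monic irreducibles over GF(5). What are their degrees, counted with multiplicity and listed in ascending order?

Write g(y) = y⁶ + 2y⁵ + 2y⁴ + 2y³ + 2y² - 2y.
Roots in GF(5): g(0) = 0 → root; g(1) = 2; g(2) = 0 → root; g(3) = 3; g(4) = 3.
Linear factors from roots: (y), (y - 2).
Complete factorization: g(y) = (y)·(y - 2)·(y² - 2)·(y² - y + 2).
Factor degrees with multiplicity: 1 + 1 + 2 + 2 = 6.

1, 1, 2, 2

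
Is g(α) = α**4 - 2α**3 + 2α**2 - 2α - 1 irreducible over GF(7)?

Check for roots in GF(7): g(0) = 6; g(1) = 5; g(2) = 3; g(3) = 3; g(4) = 4; g(5) = 1; g(6) = 6.
No roots, so no linear factors.
Degree-2 irreducible divisors: test the 21 monic irreducibles of degree 2 over GF(7).
None of them divide g (all give nonzero remainder).
No irreducible factor of degree ≤ 2 exists, so g is irreducible over GF(7).

Yes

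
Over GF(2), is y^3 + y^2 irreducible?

Write f(y) = y^3 + y^2.
Check for roots in GF(2): f(0) = 0 → root; f(1) = 0 → root.
f(0) = 0, so (y) divides f(y); f is reducible.

No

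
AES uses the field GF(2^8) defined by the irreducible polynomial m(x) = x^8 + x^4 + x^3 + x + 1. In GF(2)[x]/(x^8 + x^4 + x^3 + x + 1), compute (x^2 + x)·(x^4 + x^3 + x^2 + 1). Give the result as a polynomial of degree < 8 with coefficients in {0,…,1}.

Multiply in GF(2)[x]: (x^2 + x)·(x^4 + x^3 + x^2 + 1) = x^6 + x^3 + x^2 + x.
Reduced: x^6 + x^3 + x^2 + x.

x^6 + x^3 + x^2 + x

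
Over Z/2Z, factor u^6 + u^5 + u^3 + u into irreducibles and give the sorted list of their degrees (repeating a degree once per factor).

Write h(u) = u^6 + u^5 + u^3 + u.
Roots in Z/2Z: h(0) = 0 → root; h(1) = 0 → root.
Linear factors from roots: (u), (u + 1).
Complete factorization: h(u) = (u)·(u + 1)·(u^4 + u + 1).
Factor degrees with multiplicity: 1 + 1 + 4 = 6.

1, 1, 4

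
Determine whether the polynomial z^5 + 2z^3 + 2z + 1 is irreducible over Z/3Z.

Write f(z) = z^5 + 2z^3 + 2z + 1.
Check for roots in Z/3Z: f(0) = 1; f(1) = 0 → root; f(2) = 2.
f(1) = 0, so (z − 1) divides f(z); f is reducible.

No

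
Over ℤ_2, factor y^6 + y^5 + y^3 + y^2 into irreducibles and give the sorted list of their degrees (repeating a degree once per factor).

Write f(y) = y^6 + y^5 + y^3 + y^2.
Roots in ℤ_2: f(0) = 0 → root; f(1) = 0 → root.
Linear factors from roots: (y), (y + 1).
Complete factorization: f(y) = (y)^2·(y + 1)^2·(y^2 + y + 1).
Factor degrees with multiplicity: 1 + 1 + 1 + 1 + 2 = 6.

1, 1, 1, 1, 2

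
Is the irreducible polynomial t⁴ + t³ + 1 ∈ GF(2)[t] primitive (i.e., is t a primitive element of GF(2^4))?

Write f(t) = t⁴ + t³ + 1.
|GF(2^4)^×| = 2^4 − 1 = 15. Prime factorization: 15 = 3·5.
f is primitive ⇔ t has order 15 in GF(2)[t]/(f), i.e. t^(15/q) ≠ 1 for each prime q | 15.
t^(5) mod f = t³ + t + 1.
t^(3) mod f = t³.
None equal 1, so t has full order 15; f is primitive.

Yes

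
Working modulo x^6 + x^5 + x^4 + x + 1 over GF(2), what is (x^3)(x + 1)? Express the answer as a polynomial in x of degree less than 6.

x^4 + x^3

Multiply in GF(2)[x]: (x^3)·(x + 1) = x^4 + x^3.
Reduced: x^4 + x^3.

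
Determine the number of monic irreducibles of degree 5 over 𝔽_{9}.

11808

The number of monic irreducibles of degree 5 over GF(9) is (1/5)·Σ_{d∣5} μ(5/d) 9^d.
Divisors of 5: 1, 5; μ(5/d) for each: -1, 1.
Σ = − 9^1 + 9^5 = 59040.
N = 59040/5 = 11808.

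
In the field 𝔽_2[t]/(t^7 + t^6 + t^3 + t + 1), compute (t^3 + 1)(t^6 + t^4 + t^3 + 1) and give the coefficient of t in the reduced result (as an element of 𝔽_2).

Multiply in 𝔽_2[t]: (t^3 + 1)·(t^6 + t^4 + t^3 + 1) = t^9 + t^7 + t^4 + 1.
Reduce using t^7 ≡ t^6 + t^3 + t + 1 (mod t^7 + t^6 + t^3 + t + 1).
Reduced: t^5 + t^3 + t + 1.

1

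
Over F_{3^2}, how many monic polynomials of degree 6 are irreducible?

Gauss's count: N_{9}(6) = (1/6) Σ_{d|6} μ(6/d)·9^d.
Divisors of 6: 1, 2, 3, 6; μ(6/d) for each: 1, -1, -1, 1.
Σ = 9^1 − 9^2 − 9^3 + 9^6 = 530640.
N = 530640/6 = 88440.

88440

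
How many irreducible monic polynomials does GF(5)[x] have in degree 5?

x^(5^5) − x is the product of all monic irreducibles of degree dividing 5; Möbius inversion gives N = (1/5) Σ μ(5/d)·5^d.
Divisors of 5: 1, 5; μ(5/d) for each: -1, 1.
Σ = − 5^1 + 5^5 = 3120.
N = 3120/5 = 624.

624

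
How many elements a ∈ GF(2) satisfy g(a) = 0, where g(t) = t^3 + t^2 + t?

1

Evaluate at each of the 2 elements of GF(2):
g(0) = 0 → root; g(1) = 1.
Roots: {0}.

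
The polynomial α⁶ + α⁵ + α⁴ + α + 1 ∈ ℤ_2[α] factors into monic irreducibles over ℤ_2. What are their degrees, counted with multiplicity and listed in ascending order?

6

Write h(α) = α⁶ + α⁵ + α⁴ + α + 1.
Roots in ℤ_2: h(0) = 1; h(1) = 1.
Complete factorization: h(α) = (α⁶ + α⁵ + α⁴ + α + 1).
Factor degrees with multiplicity: 6 = 6.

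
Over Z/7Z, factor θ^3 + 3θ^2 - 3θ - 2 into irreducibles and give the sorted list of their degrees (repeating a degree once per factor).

1, 2

Write f(θ) = θ^3 + 3θ^2 - 3θ - 2.
Linear factors from roots: (θ + 3).
Complete factorization: f(θ) = (θ + 3)·(θ^2 - 3).
Factor degrees with multiplicity: 1 + 2 = 3.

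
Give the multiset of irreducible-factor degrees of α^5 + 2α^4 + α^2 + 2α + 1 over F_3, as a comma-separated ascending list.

Write h(α) = α^5 + 2α^4 + α^2 + 2α + 1.
Roots in F_3: h(0) = 1; h(1) = 1; h(2) = 1.
Complete factorization: h(α) = (α^2 + α + 2)·(α^3 + α^2 + 2).
Factor degrees with multiplicity: 2 + 3 = 5.

2, 3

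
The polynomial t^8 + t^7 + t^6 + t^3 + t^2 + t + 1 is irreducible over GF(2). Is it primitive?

Yes

Write f(t) = t^8 + t^7 + t^6 + t^3 + t^2 + t + 1.
|GF(2^8)^×| = 2^8 − 1 = 255. Prime factorization: 255 = 3·5·17.
f is primitive ⇔ t has order 255 in GF(2)[t]/(f), i.e. t^(255/q) ≠ 1 for each prime q | 255.
t^(85) mod f = t^5 + t^4 + t^3 + t^2 + 1.
t^(51) mod f = t^6 + t^3.
t^(15) mod f = t^5 + t^4 + t^3 + t + 1.
None equal 1, so t has full order 255; f is primitive.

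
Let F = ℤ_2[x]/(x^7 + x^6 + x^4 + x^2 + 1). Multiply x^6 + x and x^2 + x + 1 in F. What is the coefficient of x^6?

1

Multiply in ℤ_2[x]: (x^6 + x)·(x^2 + x + 1) = x^8 + x^7 + x^6 + x^3 + x^2 + x.
Reduce using x^7 ≡ x^6 + x^4 + x^2 + 1 (mod x^7 + x^6 + x^4 + x^2 + 1).
Reduced: x^6 + x^5 + x^2.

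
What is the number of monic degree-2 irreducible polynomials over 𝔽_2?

The number of monic irreducibles of degree 2 over GF(2) is (1/2)·Σ_{d∣2} μ(2/d) 2^d.
Divisors of 2: 1, 2; μ(2/d) for each: -1, 1.
Σ = − 2^1 + 2^2 = 2.
N = 2/2 = 1.

1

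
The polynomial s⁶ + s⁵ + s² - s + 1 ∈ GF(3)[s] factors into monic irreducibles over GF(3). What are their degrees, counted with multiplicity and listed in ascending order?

1, 1, 1, 3

Write f(s) = s⁶ + s⁵ + s² - s + 1.
Roots in GF(3): f(0) = 1; f(1) = 0 → root; f(2) = 0 → root.
Linear factors from roots: (s - 1), (s + 1).
Complete factorization: f(s) = (s + 1)·(s - 1)^2·(s³ - s² + 1).
Factor degrees with multiplicity: 1 + 1 + 1 + 3 = 6.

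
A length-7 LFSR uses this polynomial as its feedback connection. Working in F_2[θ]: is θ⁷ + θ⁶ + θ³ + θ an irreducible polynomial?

No

Write f(θ) = θ⁷ + θ⁶ + θ³ + θ.
Check for roots in F_2: f(0) = 0 → root; f(1) = 0 → root.
f(0) = 0, so (θ) divides f(θ); f is reducible.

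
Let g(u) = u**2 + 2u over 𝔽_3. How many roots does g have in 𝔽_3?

Evaluate at each of the 3 elements of 𝔽_3:
g(0) = 0 → root; g(1) = 0 → root; g(2) = 2.
Roots: {0, 1}.

2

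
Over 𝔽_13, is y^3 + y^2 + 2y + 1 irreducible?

Write m(y) = y^3 + y^2 + 2y + 1.
Check each element of 𝔽_13 for a root: m(0)=1, m(1)=5, m(2)=4, m(3)=4, m(4)=11, m(5)=5, m(6)=5, m(7)=4, m(8)=8, m(9)=10, m(10)=3, m(11)=6, m(12)=12.
No roots. A degree-3 polynomial over a field with no linear factor is irreducible.

Yes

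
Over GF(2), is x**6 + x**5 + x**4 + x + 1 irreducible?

Yes

Write g(x) = x**6 + x**5 + x**4 + x + 1.
Check for roots in GF(2): g(0) = 1; g(1) = 1.
No roots, so no linear factors.
Monic irreducibles of degree 2 over GF(2): x**2 + x + 1.
None of them divide g (all give nonzero remainder).
Monic irreducibles of degree 3 over GF(2): x**3 + x + 1, x**3 + x**2 + 1.
None of them divide g (all give nonzero remainder).
No irreducible factor of degree ≤ 3 exists, so g is irreducible over GF(2).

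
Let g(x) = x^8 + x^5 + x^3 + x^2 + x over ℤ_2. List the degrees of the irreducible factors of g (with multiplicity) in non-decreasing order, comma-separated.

1, 2, 2, 3

Roots in ℤ_2: g(0) = 0 → root; g(1) = 1.
Linear factors from roots: (x).
Complete factorization: g(x) = (x)·(x^2 + x + 1)^2·(x^3 + x + 1).
Factor degrees with multiplicity: 1 + 2 + 2 + 3 = 8.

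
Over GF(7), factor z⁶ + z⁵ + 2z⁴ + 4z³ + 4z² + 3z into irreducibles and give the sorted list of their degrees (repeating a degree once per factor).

Write g(z) = z⁶ + z⁵ + 2z⁴ + 4z³ + 4z² + 3z.
Linear factors from roots: (z), (z + 5), (z + 3), (z + 2).
Complete factorization: g(z) = (z)·(z + 2)·(z + 3)·(z + 5)·(z² + 5z + 5).
Factor degrees with multiplicity: 1 + 1 + 1 + 1 + 2 = 6.

1, 1, 1, 1, 2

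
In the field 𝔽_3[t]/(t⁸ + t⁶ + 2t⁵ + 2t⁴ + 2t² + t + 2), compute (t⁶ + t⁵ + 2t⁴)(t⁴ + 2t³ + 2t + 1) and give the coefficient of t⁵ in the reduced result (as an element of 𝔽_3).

2

Multiply in 𝔽_3[t]: (t⁶ + t⁵ + 2t⁴)·(t⁴ + 2t³ + 2t + 1) = t¹⁰ + t⁸ + 2t⁵ + 2t⁴.
Reduce using t⁸ ≡ 2t⁶ + t⁵ + t⁴ + t² + 2t + 1 (mod t⁸ + t⁶ + 2t⁵ + 2t⁴ + 2t² + t + 2).
Reduced: t⁷ + t⁶ + 2t⁵ + 2t³ + t².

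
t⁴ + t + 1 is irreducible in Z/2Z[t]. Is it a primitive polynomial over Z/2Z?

Yes

Write f(t) = t⁴ + t + 1.
|GF(2^4)^×| = 2^4 − 1 = 15. Prime factorization: 15 = 3·5.
f is primitive ⇔ t has order 15 in GF(2)[t]/(f), i.e. t^(15/q) ≠ 1 for each prime q | 15.
t^(5) mod f = t² + t.
t^(3) mod f = t³.
None equal 1, so t has full order 15; f is primitive.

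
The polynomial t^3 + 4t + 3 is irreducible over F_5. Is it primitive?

Yes

Write f(t) = t^3 + 4t + 3.
|GF(5^3)^×| = 5^3 − 1 = 124. Prime factorization: 124 = 2^2·31.
f is primitive ⇔ t has order 124 in GF(5)[t]/(f), i.e. t^(124/q) ≠ 1 for each prime q | 124.
t^(62) mod f = 4.
t^(4) mod f = t^2 + 2t.
None equal 1, so t has full order 124; f is primitive.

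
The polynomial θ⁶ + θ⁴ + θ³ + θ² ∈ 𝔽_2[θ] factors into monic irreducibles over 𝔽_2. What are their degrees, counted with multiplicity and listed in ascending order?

1, 1, 1, 3

Write g(θ) = θ⁶ + θ⁴ + θ³ + θ².
Roots in 𝔽_2: g(0) = 0 → root; g(1) = 0 → root.
Linear factors from roots: (θ), (θ + 1).
Complete factorization: g(θ) = (θ + 1)·(θ)^2·(θ³ + θ² + 1).
Factor degrees with multiplicity: 1 + 1 + 1 + 3 = 6.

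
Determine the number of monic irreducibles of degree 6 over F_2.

x^(2^6) − x is the product of all monic irreducibles of degree dividing 6; Möbius inversion gives N = (1/6) Σ μ(6/d)·2^d.
Divisors of 6: 1, 2, 3, 6; μ(6/d) for each: 1, -1, -1, 1.
Σ = 2^1 − 2^2 − 2^3 + 2^6 = 54.
N = 54/6 = 9.

9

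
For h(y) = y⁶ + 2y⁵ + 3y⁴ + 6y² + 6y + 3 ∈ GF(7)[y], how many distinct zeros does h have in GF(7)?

Evaluate at each of the 7 elements of GF(7):
h(0) = 3; h(1) = 0 → root; h(2) = 5; h(3) = 0 → root; h(4) = 0 → root; h(5) = 0 → root; h(6) = 5.
Roots: {1, 3, 4, 5}.

4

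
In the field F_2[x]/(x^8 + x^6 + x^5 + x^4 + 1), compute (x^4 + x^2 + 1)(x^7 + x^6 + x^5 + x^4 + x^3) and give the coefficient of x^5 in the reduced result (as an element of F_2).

1

Multiply in F_2[x]: (x^4 + x^2 + 1)·(x^7 + x^6 + x^5 + x^4 + x^3) = x^11 + x^10 + x^7 + x^4 + x^3.
Reduce using x^8 ≡ x^6 + x^5 + x^4 + 1 (mod x^8 + x^6 + x^5 + x^4 + 1).
Reduced: x^5 + x^4 + x^2 + x.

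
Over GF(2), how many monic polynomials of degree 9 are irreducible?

56

By the necklace-counting formula, N_2(9) = (1/9) Σ_{d|9} μ(9/d)·2^d.
Divisors of 9: 1, 3, 9; μ(9/d) for each: 0, -1, 1.
Σ = − 2^3 + 2^9 = 504.
N = 504/9 = 56.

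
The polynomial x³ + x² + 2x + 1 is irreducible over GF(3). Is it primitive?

Write f(x) = x³ + x² + 2x + 1.
|GF(3^3)^×| = 3^3 − 1 = 26. Prime factorization: 26 = 2·13.
f is primitive ⇔ x has order 26 in GF(3)[x]/(f), i.e. x^(26/q) ≠ 1 for each prime q | 26.
x^(13) mod f = 2.
x^(2) mod f = x².
None equal 1, so x has full order 26; f is primitive.

Yes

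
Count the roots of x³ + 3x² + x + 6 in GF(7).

Write g(x) = x³ + 3x² + x + 6.
Evaluate at each of the 7 elements of GF(7):
g(0) = 6; g(1) = 4; g(2) = 0 → root; g(3) = 0 → root; g(4) = 3; g(5) = 1; g(6) = 0 → root.
Roots: {2, 3, 6}.

3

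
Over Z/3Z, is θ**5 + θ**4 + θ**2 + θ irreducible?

No

Write f(θ) = θ**5 + θ**4 + θ**2 + θ.
Check for roots in Z/3Z: f(0) = 0 → root; f(1) = 1; f(2) = 0 → root.
f(0) = 0, so (θ) divides f(θ); f is reducible.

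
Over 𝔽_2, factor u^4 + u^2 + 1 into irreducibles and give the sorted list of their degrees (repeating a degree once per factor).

Write g(u) = u^4 + u^2 + 1.
Roots in 𝔽_2: g(0) = 1; g(1) = 1.
Complete factorization: g(u) = (u^2 + u + 1)^2.
Factor degrees with multiplicity: 2 + 2 = 4.

2, 2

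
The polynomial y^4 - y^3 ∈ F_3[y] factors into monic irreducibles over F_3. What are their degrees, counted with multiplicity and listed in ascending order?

1, 1, 1, 1

Write g(y) = y^4 - y^3.
Roots in F_3: g(0) = 0 → root; g(1) = 0 → root; g(2) = 2.
Linear factors from roots: (y), (y - 1).
Complete factorization: g(y) = (y - 1)·(y)^3.
Factor degrees with multiplicity: 1 + 1 + 1 + 1 = 4.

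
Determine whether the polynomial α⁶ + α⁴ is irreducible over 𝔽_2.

Write P(α) = α⁶ + α⁴.
Check for roots in 𝔽_2: P(0) = 0 → root; P(1) = 0 → root.
P(0) = 0, so (α) divides P(α); P is reducible.

No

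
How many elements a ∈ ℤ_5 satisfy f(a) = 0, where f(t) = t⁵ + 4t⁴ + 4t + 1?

4

Evaluate at each of the 5 elements of ℤ_5:
f(0) = 1; f(1) = 0 → root; f(2) = 0 → root; f(3) = 0 → root; f(4) = 0 → root.
Roots: {1, 2, 3, 4}.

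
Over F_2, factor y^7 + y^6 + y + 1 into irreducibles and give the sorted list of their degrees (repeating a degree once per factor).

Write g(y) = y^7 + y^6 + y + 1.
Roots in F_2: g(0) = 1; g(1) = 0 → root.
Linear factors from roots: (y + 1).
Complete factorization: g(y) = (y + 1)^3·(y^2 + y + 1)^2.
Factor degrees with multiplicity: 1 + 1 + 1 + 2 + 2 = 7.

1, 1, 1, 2, 2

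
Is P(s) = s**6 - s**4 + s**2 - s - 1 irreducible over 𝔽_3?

Yes

Check for roots in 𝔽_3: P(0) = 2; P(1) = 2; P(2) = 1.
No roots, so no linear factors.
Monic irreducibles of degree 2 over GF(3): s**2 + 1, s**2 + s - 1, s**2 - s - 1.
None of them divide P (all give nonzero remainder).
Degree-3 irreducible divisors: test the 8 monic irreducibles of degree 3 over GF(3).
None of them divide P (all give nonzero remainder).
No irreducible factor of degree ≤ 3 exists, so P is irreducible over GF(3).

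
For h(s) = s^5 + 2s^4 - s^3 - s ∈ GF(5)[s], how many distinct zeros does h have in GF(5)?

2

Evaluate at each of the 5 elements of GF(5):
h(0) = 0 → root; h(1) = 1; h(2) = 4; h(3) = 0 → root; h(4) = 3.
Roots: {0, 3}.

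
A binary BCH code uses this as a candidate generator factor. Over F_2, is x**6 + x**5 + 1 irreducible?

Yes

Write m(x) = x**6 + x**5 + 1.
Check for roots in F_2: m(0) = 1; m(1) = 1.
No roots, so no linear factors.
Monic irreducibles of degree 2 over GF(2): x**2 + x + 1.
None of them divide m (all give nonzero remainder).
Monic irreducibles of degree 3 over GF(2): x**3 + x + 1, x**3 + x**2 + 1.
None of them divide m (all give nonzero remainder).
No irreducible factor of degree ≤ 3 exists, so m is irreducible over GF(2).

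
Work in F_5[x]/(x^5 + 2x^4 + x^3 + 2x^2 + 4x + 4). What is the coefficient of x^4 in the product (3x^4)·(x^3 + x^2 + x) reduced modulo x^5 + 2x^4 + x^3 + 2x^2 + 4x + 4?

0

Multiply in F_5[x]: (3x^4)·(x^3 + x^2 + x) = 3x^7 + 3x^6 + 3x^5.
Reduce using x^5 ≡ 3x^4 + 4x^3 + 3x^2 + x + 1 (mod x^5 + 2x^4 + x^3 + 2x^2 + 4x + 4).
Reduced: 3x^3 + 3x^2 + 3x + 1.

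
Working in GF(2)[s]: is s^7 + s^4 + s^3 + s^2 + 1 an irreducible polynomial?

Write f(s) = s^7 + s^4 + s^3 + s^2 + 1.
Check for roots in GF(2): f(0) = 1; f(1) = 1.
No roots, so no linear factors.
Monic irreducibles of degree 2 over GF(2): s^2 + s + 1.
None of them divide f (all give nonzero remainder).
Monic irreducibles of degree 3 over GF(2): s^3 + s + 1, s^3 + s^2 + 1.
None of them divide f (all give nonzero remainder).
No irreducible factor of degree ≤ 3 exists, so f is irreducible over GF(2).

Yes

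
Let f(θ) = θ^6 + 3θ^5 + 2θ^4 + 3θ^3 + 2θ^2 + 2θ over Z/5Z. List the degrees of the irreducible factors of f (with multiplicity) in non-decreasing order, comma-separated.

1, 1, 2, 2

Roots in Z/5Z: f(0) = 0 → root; f(1) = 3; f(2) = 3; f(3) = 0 → root; f(4) = 2.
Linear factors from roots: (θ), (θ + 2).
Complete factorization: f(θ) = (θ)·(θ + 2)·(θ^2 + 3)·(θ^2 + θ + 2).
Factor degrees with multiplicity: 1 + 1 + 2 + 2 = 6.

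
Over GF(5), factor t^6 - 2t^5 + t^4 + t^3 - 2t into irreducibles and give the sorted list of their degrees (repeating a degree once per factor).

Write f(t) = t^6 - 2t^5 + t^4 + t^3 - 2t.
Roots in GF(5): f(0) = 0 → root; f(1) = 4; f(2) = 0 → root; f(3) = 0 → root; f(4) = 0 → root.
Linear factors from roots: (t), (t - 2), (t + 2), (t + 1).
Complete factorization: f(t) = (t)·(t + 1)·(t + 2)·(t - 2)·(t^2 + 2t - 2).
Factor degrees with multiplicity: 1 + 1 + 1 + 1 + 2 = 6.

1, 1, 1, 1, 2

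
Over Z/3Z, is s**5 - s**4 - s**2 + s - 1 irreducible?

Write P(s) = s**5 - s**4 - s**2 + s - 1.
Check for roots in Z/3Z: P(0) = 2; P(1) = 2; P(2) = 1.
No roots, so no linear factors.
Monic irreducibles of degree 2 over GF(3): s**2 + 1, s**2 + s - 1, s**2 - s - 1.
None of them divide P (all give nonzero remainder).
No irreducible factor of degree ≤ 2 exists, so P is irreducible over GF(3).

Yes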